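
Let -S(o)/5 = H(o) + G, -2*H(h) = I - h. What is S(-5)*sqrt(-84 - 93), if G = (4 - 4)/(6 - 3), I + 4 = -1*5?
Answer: -10*I*sqrt(177) ≈ -133.04*I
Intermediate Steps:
I = -9 (I = -4 - 1*5 = -4 - 5 = -9)
H(h) = 9/2 + h/2 (H(h) = -(-9 - h)/2 = 9/2 + h/2)
G = 0 (G = 0/3 = 0*(1/3) = 0)
S(o) = -45/2 - 5*o/2 (S(o) = -5*((9/2 + o/2) + 0) = -5*(9/2 + o/2) = -45/2 - 5*o/2)
S(-5)*sqrt(-84 - 93) = (-45/2 - 5/2*(-5))*sqrt(-84 - 93) = (-45/2 + 25/2)*sqrt(-177) = -10*I*sqrt(177)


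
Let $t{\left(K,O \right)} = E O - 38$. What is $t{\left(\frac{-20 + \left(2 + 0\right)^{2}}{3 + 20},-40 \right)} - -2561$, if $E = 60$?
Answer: $123$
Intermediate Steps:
$t{\left(K,O \right)} = -38 + 60 O$ ($t{\left(K,O \right)} = 60 O - 38 = -38 + 60 O$)
$t{\left(\frac{-20 + \left(2 + 0\right)^{2}}{3 + 20},-40 \right)} - -2561 = \left(-38 + 60 \left(-40\right)\right) - -2561 = \left(-38 - 2400\right) + 2561 = -2438 + 2561 = 123$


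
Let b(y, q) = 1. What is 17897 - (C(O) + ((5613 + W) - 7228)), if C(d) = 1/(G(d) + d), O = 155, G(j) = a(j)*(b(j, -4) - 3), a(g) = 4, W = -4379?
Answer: 3511976/147 ≈ 23891.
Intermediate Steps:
G(j) = -8 (G(j) = 4*(1 - 3) = 4*(-2) = -8)
C(d) = 1/(-8 + d)
17897 - (C(O) + ((5613 + W) - 7228)) = 17897 - (1/(-8 + 155) + ((5613 - 4379) - 7228)) = 17897 - (1/147 + (1234 - 7228)) = 17897 - (1/147 - 5994) = 17897 - 1*(-881117/147) = 17897 + 881117/147 = 3511976/147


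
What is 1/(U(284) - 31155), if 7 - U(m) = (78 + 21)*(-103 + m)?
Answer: -1/49067 ≈ -2.0380e-5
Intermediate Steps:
U(m) = 10204 - 99*m (U(m) = 7 - (78 + 21)*(-103 + m) = 7 - 99*(-103 + m) = 7 - (-10197 + 99*m) = 7 + (10197 - 99*m) = 10204 - 99*m)
1/(U(284) - 31155) = 1/((10204 - 99*284) - 31155) = 1/((10204 - 28116) - 31155) = 1/(-17912 - 31155) = 1/(-49067) = -1/49067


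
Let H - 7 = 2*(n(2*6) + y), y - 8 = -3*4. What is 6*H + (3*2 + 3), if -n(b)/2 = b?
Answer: -285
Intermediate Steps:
n(b) = -2*b
y = -4 (y = 8 - 3*4 = 8 - 12 = -4)
H = -49 (H = 7 + 2*(-4*6 - 4) = 7 + 2*(-2*12 - 4) = 7 + 2*(-24 - 4) = 7 + 2*(-28) = 7 - 56 = -49)
6*H + (3*2 + 3) = 6*(-49) + (3*2 + 3) = -294 + (6 + 3) = -294 + 9 = -285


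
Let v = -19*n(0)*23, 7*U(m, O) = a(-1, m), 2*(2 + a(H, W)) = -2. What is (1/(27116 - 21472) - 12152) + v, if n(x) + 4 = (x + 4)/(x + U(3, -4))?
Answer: -107100541/16932 ≈ -6325.3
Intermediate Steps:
a(H, W) = -3 (a(H, W) = -2 + (½)*(-2) = -2 - 1 = -3)
U(m, O) = -3/7 (U(m, O) = (⅐)*(-3) = -3/7)
n(x) = -4 + (4 + x)/(-3/7 + x) (n(x) = -4 + (x + 4)/(x - 3/7) = -4 + (4 + x)/(-3/7 + x))
v = 17480/3 (v = -19*(40 - 21*0)/(-3 + 7*0)*23 = -19*(40 + 0)/(-3 + 0)*23 = -19*40/(-3)*23 = -(-19)*40/3*23 = -19*(-40/3)*23 = (760/3)*23 = 17480/3 ≈ 5826.7)
(1/(27116 - 21472) - 12152) + v = (1/(27116 - 21472) - 12152) + 17480/3 = (1/5644 - 12152) + 17480/3 = -68585887/5644 + 17480/3 = -107100541/16932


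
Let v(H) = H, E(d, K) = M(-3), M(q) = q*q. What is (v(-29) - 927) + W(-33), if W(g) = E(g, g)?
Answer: -947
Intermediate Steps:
M(q) = q**2
E(d, K) = 9 (E(d, K) = (-3)**2 = 9)
W(g) = 9
(v(-29) - 927) + W(-33) = (-29 - 927) + 9 = -956 + 9 = -947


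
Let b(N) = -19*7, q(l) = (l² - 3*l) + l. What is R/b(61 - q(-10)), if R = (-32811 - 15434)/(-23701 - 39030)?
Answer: -48245/8343223 ≈ -0.0057825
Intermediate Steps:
q(l) = l² - 2*l
b(N) = -133
R = 48245/62731 (R = -48245/(-62731) = -48245*(-1/62731) = 48245/62731 ≈ 0.76908)
R/b(61 - q(-10)) = (48245/62731)/(-133) = (48245/62731)*(-1/133) = -48245/8343223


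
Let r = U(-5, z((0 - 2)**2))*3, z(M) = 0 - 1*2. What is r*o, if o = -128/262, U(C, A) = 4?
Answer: -768/131 ≈ -5.8626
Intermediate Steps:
z(M) = -2 (z(M) = 0 - 2 = -2)
o = -64/131 (o = -128*1/262 = -64/131 ≈ -0.48855)
r = 12 (r = 4*3 = 12)
r*o = 12*(-64/131) = -768/131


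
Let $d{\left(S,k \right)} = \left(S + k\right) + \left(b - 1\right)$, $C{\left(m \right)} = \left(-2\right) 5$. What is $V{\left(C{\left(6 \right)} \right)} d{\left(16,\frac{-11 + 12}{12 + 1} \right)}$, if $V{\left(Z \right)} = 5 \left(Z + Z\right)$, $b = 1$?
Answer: $- \frac{20900}{13} \approx -1607.7$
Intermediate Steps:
$C{\left(m \right)} = -10$
$V{\left(Z \right)} = 10 Z$ ($V{\left(Z \right)} = 5 \cdot 2 Z = 10 Z$)
$d{\left(S,k \right)} = S + k$ ($d{\left(S,k \right)} = \left(S + k\right) + \left(1 - 1\right) = \left(S + k\right) + 0 = S + k$)
$V{\left(C{\left(6 \right)} \right)} d{\left(16,\frac{-11 + 12}{12 + 1} \right)} = 10 \left(-10\right) \left(16 + \frac{-11 + 12}{12 + 1}\right) = - 100 \left(16 + 1 \cdot \frac{1}{13}\right) = - 100 \left(16 + \frac{1}{13}\right) = \left(-100\right) \frac{209}{13} = - \frac{20900}{13}$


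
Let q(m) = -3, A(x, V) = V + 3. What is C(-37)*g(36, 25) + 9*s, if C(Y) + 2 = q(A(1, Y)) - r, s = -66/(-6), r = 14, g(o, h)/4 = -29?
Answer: 2303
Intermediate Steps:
A(x, V) = 3 + V
g(o, h) = -116 (g(o, h) = 4*(-29) = -116)
s = 11 (s = -66*(-⅙) = 11)
C(Y) = -19 (C(Y) = -2 + (-3 - 1*14) = -2 + (-3 - 14) = -2 - 17 = -19)
C(-37)*g(36, 25) + 9*s = -19*(-116) + 9*11 = 2204 + 99 = 2303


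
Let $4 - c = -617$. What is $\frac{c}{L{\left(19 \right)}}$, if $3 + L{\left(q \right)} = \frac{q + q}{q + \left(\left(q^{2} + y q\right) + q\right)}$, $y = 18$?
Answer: $- \frac{1053}{5} \approx -210.6$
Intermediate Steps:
$c = 621$ ($c = 4 - -617 = 4 + 617 = 621$)
$L{\left(q \right)} = -3 + \frac{2 q}{q^{2} + 20 q}$ ($L{\left(q \right)} = -3 + \frac{q + q}{q + \left(\left(q^{2} + 18 q\right) + q\right)} = -3 + \frac{2 q}{q + \left(q^{2} + 19 q\right)} = -3 + \frac{2 q}{q^{2} + 20 q}$)
$\frac{c}{L{\left(19 \right)}} = \frac{621}{\frac{1}{20 + 19} \left(-58 - 57\right)} = \frac{621}{\frac{1}{39} \left(-58 - 57\right)} = \frac{621}{\frac{1}{39} \left(-115\right)} = \frac{621}{- \frac{115}{39}} = 621 \left(- \frac{39}{115}\right) = - \frac{1053}{5}$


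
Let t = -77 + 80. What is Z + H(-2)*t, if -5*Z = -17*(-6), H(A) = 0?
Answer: -102/5 ≈ -20.400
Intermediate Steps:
t = 3
Z = -102/5 (Z = -(-17)*(-6)/5 = -⅕*102 = -102/5 ≈ -20.400)
Z + H(-2)*t = -102/5 + 0*3 = -102/5 + 0 = -102/5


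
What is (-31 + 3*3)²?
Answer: 484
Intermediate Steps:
(-31 + 3*3)² = (-31 + 9)² = (-22)² = 484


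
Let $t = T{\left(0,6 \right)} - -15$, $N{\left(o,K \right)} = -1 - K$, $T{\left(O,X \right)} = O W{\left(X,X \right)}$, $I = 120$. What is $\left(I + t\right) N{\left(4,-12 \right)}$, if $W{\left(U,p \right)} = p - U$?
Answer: $1485$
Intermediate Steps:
$T{\left(O,X \right)} = 0$ ($T{\left(O,X \right)} = O \left(X - X\right) = O 0 = 0$)
$t = 15$ ($t = 0 - -15 = 0 + 15 = 15$)
$\left(I + t\right) N{\left(4,-12 \right)} = \left(120 + 15\right) \left(-1 - -12\right) = 135 \left(-1 + 12\right) = 135 \cdot 11 = 1485$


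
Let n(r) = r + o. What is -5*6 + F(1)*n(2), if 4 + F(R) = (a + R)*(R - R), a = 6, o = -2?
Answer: -30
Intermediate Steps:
n(r) = -2 + r (n(r) = r - 2 = -2 + r)
F(R) = -4 (F(R) = -4 + (6 + R)*(R - R) = -4 + (6 + R)*0 = -4 + 0 = -4)
-5*6 + F(1)*n(2) = -5*6 - 4*(-2 + 2) = -30 - 4*0 = -30 + 0 = -30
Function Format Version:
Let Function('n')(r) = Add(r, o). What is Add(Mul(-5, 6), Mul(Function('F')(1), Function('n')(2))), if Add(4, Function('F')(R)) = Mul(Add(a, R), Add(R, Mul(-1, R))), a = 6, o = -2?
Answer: -30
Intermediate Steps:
Function('n')(r) = Add(-2, r) (Function('n')(r) = Add(r, -2) = Add(-2, r))
Function('F')(R) = -4 (Function('F')(R) = Add(-4, Mul(Add(6, R), Add(R, Mul(-1, R)))) = Add(-4, Mul(Add(6, R), 0)) = Add(-4, 0) = -4)
Add(Mul(-5, 6), Mul(Function('F')(1), Function('n')(2))) = Add(Mul(-5, 6), Mul(-4, Add(-2, 2))) = Add(-30, Mul(-4, 0)) = Add(-30, 0) = -30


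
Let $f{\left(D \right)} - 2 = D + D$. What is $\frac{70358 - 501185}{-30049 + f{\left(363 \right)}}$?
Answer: $\frac{430827}{29321} \approx 14.693$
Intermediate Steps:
$f{\left(D \right)} = 2 + 2 D$ ($f{\left(D \right)} = 2 + \left(D + D\right) = 2 + 2 D$)
$\frac{70358 - 501185}{-30049 + f{\left(363 \right)}} = \frac{70358 - 501185}{-30049 + \left(2 + 2 \cdot 363\right)} = - \frac{430827}{-30049 + \left(2 + 726\right)} = - \frac{430827}{-30049 + 728} = - \frac{430827}{-29321} = \left(-430827\right) \left(- \frac{1}{29321}\right) = \frac{430827}{29321}$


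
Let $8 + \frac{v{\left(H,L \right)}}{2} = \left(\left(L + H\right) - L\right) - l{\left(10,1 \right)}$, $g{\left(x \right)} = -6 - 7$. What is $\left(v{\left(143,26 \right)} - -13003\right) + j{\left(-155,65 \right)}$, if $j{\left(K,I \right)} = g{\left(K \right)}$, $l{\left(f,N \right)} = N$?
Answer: $13258$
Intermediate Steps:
$g{\left(x \right)} = -13$ ($g{\left(x \right)} = -6 - 7 = -13$)
$j{\left(K,I \right)} = -13$
$v{\left(H,L \right)} = -18 + 2 H$ ($v{\left(H,L \right)} = -16 + 2 \left(\left(\left(L + H\right) - L\right) - 1\right) = -16 + 2 \left(\left(\left(H + L\right) - L\right) - 1\right) = -16 + 2 \left(H - 1\right) = -16 + 2 \left(-1 + H\right) = -16 + \left(-2 + 2 H\right) = -18 + 2 H$)
$\left(v{\left(143,26 \right)} - -13003\right) + j{\left(-155,65 \right)} = \left(\left(-18 + 2 \cdot 143\right) - -13003\right) - 13 = \left(\left(-18 + 286\right) + 13003\right) - 13 = \left(268 + 13003\right) - 13 = 13271 - 13 = 13258$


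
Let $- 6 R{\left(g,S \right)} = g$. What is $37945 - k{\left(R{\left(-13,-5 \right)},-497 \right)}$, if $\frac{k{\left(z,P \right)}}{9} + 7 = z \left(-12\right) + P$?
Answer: $42715$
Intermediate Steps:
$R{\left(g,S \right)} = - \frac{g}{6}$
$k{\left(z,P \right)} = -63 - 108 z + 9 P$ ($k{\left(z,P \right)} = -63 + 9 \left(z \left(-12\right) + P\right) = -63 + 9 \left(- 12 z + P\right) = -63 + 9 \left(P - 12 z\right) = -63 + \left(- 108 z + 9 P\right) = -63 - 108 z + 9 P$)
$37945 - k{\left(R{\left(-13,-5 \right)},-497 \right)} = 37945 - \left(-63 - 108 \left(\left(- \frac{1}{6}\right) \left(-13\right)\right) + 9 \left(-497\right)\right) = 37945 - \left(-63 - 234 - 4473\right) = 37945 - -4770 = 37945 + 4770 = 42715$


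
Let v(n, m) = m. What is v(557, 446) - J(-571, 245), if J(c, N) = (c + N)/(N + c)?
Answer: 445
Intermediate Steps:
J(c, N) = 1 (J(c, N) = (N + c)/(N + c) = 1)
v(557, 446) - J(-571, 245) = 446 - 1*1 = 446 - 1 = 445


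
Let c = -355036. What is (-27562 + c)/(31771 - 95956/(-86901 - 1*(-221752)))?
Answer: -51593722898/4284255165 ≈ -12.043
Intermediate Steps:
(-27562 + c)/(31771 - 95956/(-86901 - 1*(-221752))) = (-27562 - 355036)/(31771 - 95956/(-86901 - 1*(-221752))) = -382598/(31771 - 95956/(-86901 + 221752)) = -382598/(31771 - 95956/134851) = -382598/4284255165/134851 = -382598*134851/4284255165 = -51593722898/4284255165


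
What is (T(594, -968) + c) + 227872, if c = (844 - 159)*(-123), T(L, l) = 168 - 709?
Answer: 143076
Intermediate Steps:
T(L, l) = -541
c = -84255 (c = 685*(-123) = -84255)
(T(594, -968) + c) + 227872 = (-541 - 84255) + 227872 = -84796 + 227872 = 143076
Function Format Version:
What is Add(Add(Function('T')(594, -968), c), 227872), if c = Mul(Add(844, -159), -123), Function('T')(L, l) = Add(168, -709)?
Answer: 143076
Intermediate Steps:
Function('T')(L, l) = -541
c = -84255 (c = Mul(685, -123) = -84255)
Add(Add(Function('T')(594, -968), c), 227872) = Add(Add(-541, -84255), 227872) = Add(-84796, 227872) = 143076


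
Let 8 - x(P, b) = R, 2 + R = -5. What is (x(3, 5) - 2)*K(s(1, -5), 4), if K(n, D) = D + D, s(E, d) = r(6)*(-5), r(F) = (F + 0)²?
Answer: 104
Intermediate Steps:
R = -7 (R = -2 - 5 = -7)
r(F) = F²
s(E, d) = -180 (s(E, d) = 6²*(-5) = 36*(-5) = -180)
x(P, b) = 15 (x(P, b) = 8 - 1*(-7) = 8 + 7 = 15)
K(n, D) = 2*D
(x(3, 5) - 2)*K(s(1, -5), 4) = (15 - 2)*(2*4) = 13*8 = 104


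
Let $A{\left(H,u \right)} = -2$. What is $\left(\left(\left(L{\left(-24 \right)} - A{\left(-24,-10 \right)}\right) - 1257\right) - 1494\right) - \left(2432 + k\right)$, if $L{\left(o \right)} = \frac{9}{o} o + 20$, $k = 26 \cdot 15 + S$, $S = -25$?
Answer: $-5517$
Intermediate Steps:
$k = 365$ ($k = 26 \cdot 15 - 25 = 390 - 25 = 365$)
$L{\left(o \right)} = 29$ ($L{\left(o \right)} = 9 + 20 = 29$)
$\left(\left(\left(L{\left(-24 \right)} - A{\left(-24,-10 \right)}\right) - 1257\right) - 1494\right) - \left(2432 + k\right) = \left(\left(\left(29 - -2\right) - 1257\right) - 1494\right) - 2797 = \left(\left(\left(29 + 2\right) - 1257\right) - 1494\right) - 2797 = \left(\left(31 - 1257\right) - 1494\right) - 2797 = \left(-1226 - 1494\right) - 2797 = -2720 - 2797 = -5517$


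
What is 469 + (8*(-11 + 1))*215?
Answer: -16731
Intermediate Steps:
469 + (8*(-11 + 1))*215 = 469 + (8*(-10))*215 = 469 - 80*215 = 469 - 17200 = -16731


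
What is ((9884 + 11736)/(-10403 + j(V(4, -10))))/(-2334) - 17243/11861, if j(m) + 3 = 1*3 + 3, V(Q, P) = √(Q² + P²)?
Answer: -20914662499/14395458480 ≈ -1.4529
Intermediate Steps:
V(Q, P) = √(P² + Q²)
j(m) = 3 (j(m) = -3 + (1*3 + 3) = -3 + (3 + 3) = -3 + 6 = 3)
((9884 + 11736)/(-10403 + j(V(4, -10))))/(-2334) - 17243/11861 = ((9884 + 11736)/(-10403 + 3))/(-2334) - 17243/11861 = (21620/(-10400))*(-1/2334) - 17243*1/11861 = (21620*(-1/10400))*(-1/2334) - 17243/11861 = -1081/520*(-1/2334) - 17243/11861 = 1081/1213680 - 17243/11861 = -20914662499/14395458480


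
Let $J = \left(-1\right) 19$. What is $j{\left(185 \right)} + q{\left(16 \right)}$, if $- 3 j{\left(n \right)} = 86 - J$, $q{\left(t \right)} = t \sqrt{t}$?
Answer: $29$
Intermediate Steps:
$J = -19$
$q{\left(t \right)} = t^{\frac{3}{2}}$
$j{\left(n \right)} = -35$ ($j{\left(n \right)} = - \frac{86 - -19}{3} = - \frac{86 + 19}{3} = \left(- \frac{1}{3}\right) 105 = -35$)
$j{\left(185 \right)} + q{\left(16 \right)} = -35 + 16^{\frac{3}{2}} = -35 + 64 = 29$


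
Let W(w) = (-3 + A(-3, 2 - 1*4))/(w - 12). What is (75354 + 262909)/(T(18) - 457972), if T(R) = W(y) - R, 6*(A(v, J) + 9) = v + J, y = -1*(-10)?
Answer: -4059156/5495803 ≈ -0.73859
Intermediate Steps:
y = 10
A(v, J) = -9 + J/6 + v/6 (A(v, J) = -9 + (v + J)/6 = -9 + (J + v)/6 = -9 + (J/6 + v/6) = -9 + J/6 + v/6)
W(w) = -77/(6*(-12 + w)) (W(w) = (-3 + (-9 + (2 - 1*4)/6 + (⅙)*(-3)))/(w - 12) = (-3 + (-9 + (2 - 4)/6 - ½))/(-12 + w) = (-3 + (-9 + (⅙)*(-2) - ½))/(-12 + w) = (-3 + (-9 - ⅓ - ½))/(-12 + w) = (-3 - 59/6)/(-12 + w) = -77/(6*(-12 + w)))
T(R) = 77/12 - R (T(R) = -77/(-72 + 6*10) - R = -77/(-72 + 60) - R = -77/(-12) - R = -77*(-1/12) - R = 77/12 - R)
(75354 + 262909)/(T(18) - 457972) = (75354 + 262909)/((77/12 - 1*18) - 457972) = 338263/((77/12 - 18) - 457972) = 338263/(-139/12 - 457972) = 338263/(-5495803/12) = 338263*(-12/5495803) = -4059156/5495803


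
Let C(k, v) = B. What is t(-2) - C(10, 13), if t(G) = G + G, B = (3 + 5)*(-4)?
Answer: 28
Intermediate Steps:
B = -32 (B = 8*(-4) = -32)
C(k, v) = -32
t(G) = 2*G
t(-2) - C(10, 13) = 2*(-2) - 1*(-32) = -4 + 32 = 28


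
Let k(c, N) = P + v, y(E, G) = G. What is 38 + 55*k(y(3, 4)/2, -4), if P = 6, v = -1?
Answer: 313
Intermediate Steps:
k(c, N) = 5 (k(c, N) = 6 - 1 = 5)
38 + 55*k(y(3, 4)/2, -4) = 38 + 55*5 = 38 + 275 = 313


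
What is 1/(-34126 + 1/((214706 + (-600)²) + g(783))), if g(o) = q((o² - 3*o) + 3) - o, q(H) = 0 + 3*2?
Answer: -573929/19585901053 ≈ -2.9303e-5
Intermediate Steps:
q(H) = 6 (q(H) = 0 + 6 = 6)
g(o) = 6 - o
1/(-34126 + 1/((214706 + (-600)²) + g(783))) = 1/(-34126 + 1/((214706 + (-600)²) + (6 - 1*783))) = 1/(-34126 + 1/((214706 + 360000) + (6 - 783))) = 1/(-34126 + 1/(574706 - 777)) = 1/(-34126 + 1/573929) = 1/(-19585901053/573929) = -573929/19585901053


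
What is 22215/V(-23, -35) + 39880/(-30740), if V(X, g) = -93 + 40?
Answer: -12193/29 ≈ -420.45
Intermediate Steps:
V(X, g) = -53
22215/V(-23, -35) + 39880/(-30740) = 22215/(-53) + 39880/(-30740) = 22215*(-1/53) + 39880*(-1/30740) = -22215/53 - 1994/1537 = -12193/29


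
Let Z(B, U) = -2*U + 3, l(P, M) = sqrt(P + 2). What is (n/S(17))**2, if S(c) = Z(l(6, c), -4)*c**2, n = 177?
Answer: 31329/10106041 ≈ 0.0031000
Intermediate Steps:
l(P, M) = sqrt(2 + P)
Z(B, U) = 3 - 2*U
S(c) = 11*c**2 (S(c) = (3 - 2*(-4))*c**2 = (3 + 8)*c**2 = 11*c**2)
(n/S(17))**2 = (177/((11*17**2)))**2 = (177/((11*289)))**2 = (177/3179)**2 = 31329/10106041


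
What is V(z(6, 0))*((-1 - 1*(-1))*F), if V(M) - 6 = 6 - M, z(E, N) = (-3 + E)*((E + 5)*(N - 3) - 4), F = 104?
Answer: 0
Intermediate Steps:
z(E, N) = (-4 + (-3 + N)*(5 + E))*(-3 + E) (z(E, N) = (-3 + E)*((5 + E)*(-3 + N) - 4) = (-3 + E)*((-3 + N)*(5 + E) - 4) = (-3 + E)*(-4 + (-3 + N)*(5 + E)) = (-4 + (-3 + N)*(5 + E))*(-3 + E))
V(M) = 12 - M (V(M) = 6 + (6 - M) = 12 - M)
V(z(6, 0))*((-1 - 1*(-1))*F) = (12 - (57 - 15*0 - 10*6 - 3*6² + 0*6² + 2*6*0))*((-1 - 1*(-1))*104) = (12 - (57 + 0 - 60 - 3*36 + 0*36 + 0))*((-1 + 1)*104) = (12 - (57 + 0 - 60 - 108 + 0 + 0))*(0*104) = (12 - 1*(-111))*0 = (12 + 111)*0 = 123*0 = 0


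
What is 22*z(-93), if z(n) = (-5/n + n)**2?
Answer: 1643812192/8649 ≈ 1.9006e+5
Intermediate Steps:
z(n) = (n - 5/n)**2
22*z(-93) = 22*((-5 + (-93)**2)**2/(-93)**2) = 22*((-5 + 8649)**2/8649) = 22*((1/8649)*8644**2) = 22*((1/8649)*74718736) = 22*(74718736/8649) = 1643812192/8649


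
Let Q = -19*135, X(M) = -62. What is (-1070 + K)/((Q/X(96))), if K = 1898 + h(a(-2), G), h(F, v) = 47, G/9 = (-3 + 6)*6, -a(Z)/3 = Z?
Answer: 10850/513 ≈ 21.150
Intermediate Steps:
a(Z) = -3*Z
G = 162 (G = 9*((-3 + 6)*6) = 9*(3*6) = 9*18 = 162)
Q = -2565
K = 1945 (K = 1898 + 47 = 1945)
(-1070 + K)/((Q/X(96))) = (-1070 + 1945)/((-2565/(-62))) = 875/((-2565*(-1/62))) = 875/(2565/62) = 875*(62/2565) = 10850/513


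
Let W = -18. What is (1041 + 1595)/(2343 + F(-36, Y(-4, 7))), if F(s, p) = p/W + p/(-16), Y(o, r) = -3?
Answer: 126528/112481 ≈ 1.1249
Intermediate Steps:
F(s, p) = -17*p/144 (F(s, p) = p/(-18) + p/(-16) = p*(-1/18) + p*(-1/16) = -p/18 - p/16 = -17*p/144)
(1041 + 1595)/(2343 + F(-36, Y(-4, 7))) = (1041 + 1595)/(2343 - 17/144*(-3)) = 2636/(2343 + 17/48) = 2636/(112481/48) = 2636*(48/112481) = 126528/112481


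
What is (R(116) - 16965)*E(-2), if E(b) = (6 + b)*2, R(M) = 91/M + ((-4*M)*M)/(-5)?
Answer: -7191322/145 ≈ -49595.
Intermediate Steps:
R(M) = 91/M + 4*M**2/5 (R(M) = 91/M - 4*M**2*(-1/5) = 91/M + 4*M**2/5)
E(b) = 12 + 2*b
(R(116) - 16965)*E(-2) = ((1/5)*(455 + 4*116**3)/116 - 16965)*(12 + 2*(-2)) = ((1/5)*(1/116)*(455 + 4*1560896) - 16965)*(12 - 4) = ((1/5)*(1/116)*(455 + 6243584) - 16965)*8 = ((1/5)*(1/116)*6244039 - 16965)*8 = (6244039/580 - 16965)*8 = -3595661/580*8 = -7191322/145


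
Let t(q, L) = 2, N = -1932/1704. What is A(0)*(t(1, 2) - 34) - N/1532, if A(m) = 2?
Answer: -13922655/217544 ≈ -63.999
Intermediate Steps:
N = -161/142 (N = -1932*1/1704 = -161/142 ≈ -1.1338)
A(0)*(t(1, 2) - 34) - N/1532 = 2*(2 - 34) - (-161)/(142*1532) = 2*(-32) - (-161)/(142*1532) = -64 - 1*(-161/217544) = -64 + 161/217544 = -13922655/217544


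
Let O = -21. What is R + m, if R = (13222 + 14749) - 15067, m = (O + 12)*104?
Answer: 11968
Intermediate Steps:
m = -936 (m = (-21 + 12)*104 = -9*104 = -936)
R = 12904 (R = 27971 - 15067 = 12904)
R + m = 12904 - 936 = 11968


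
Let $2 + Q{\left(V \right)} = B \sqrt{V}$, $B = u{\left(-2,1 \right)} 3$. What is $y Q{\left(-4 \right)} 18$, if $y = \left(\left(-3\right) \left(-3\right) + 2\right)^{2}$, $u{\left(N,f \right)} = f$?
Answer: $-4356 + 13068 i \approx -4356.0 + 13068.0 i$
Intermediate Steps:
$B = 3$ ($B = 1 \cdot 3 = 3$)
$Q{\left(V \right)} = -2 + 3 \sqrt{V}$
$y = 121$ ($y = \left(9 + 2\right)^{2} = 11^{2} = 121$)
$y Q{\left(-4 \right)} 18 = 121 \left(-2 + 3 \sqrt{-4}\right) 18 = 121 \left(-2 + 3 \cdot 2 i\right) 18 = 121 \left(-2 + 6 i\right) 18 = \left(-242 + 726 i\right) 18 = -4356 + 13068 i$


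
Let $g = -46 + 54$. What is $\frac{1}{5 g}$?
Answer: $\frac{1}{40} \approx 0.025$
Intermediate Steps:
$g = 8$
$\frac{1}{5 g} = \frac{1}{5 \cdot 8} = \frac{1}{40}$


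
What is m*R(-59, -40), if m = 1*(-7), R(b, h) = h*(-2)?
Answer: -560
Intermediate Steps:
R(b, h) = -2*h
m = -7
m*R(-59, -40) = -(-14)*(-40) = -7*80 = -560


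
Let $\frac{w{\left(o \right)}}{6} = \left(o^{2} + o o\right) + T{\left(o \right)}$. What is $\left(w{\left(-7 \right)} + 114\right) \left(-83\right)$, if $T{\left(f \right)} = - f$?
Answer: $-61752$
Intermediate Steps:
$w{\left(o \right)} = - 6 o + 12 o^{2}$ ($w{\left(o \right)} = 6 \left(\left(o^{2} + o o\right) - o\right) = 6 \left(\left(o^{2} + o^{2}\right) - o\right) = 6 \left(2 o^{2} - o\right) = 6 \left(- o + 2 o^{2}\right) = - 6 o + 12 o^{2}$)
$\left(w{\left(-7 \right)} + 114\right) \left(-83\right) = \left(6 \left(-7\right) \left(-1 + 2 \left(-7\right)\right) + 114\right) \left(-83\right) = \left(6 \left(-7\right) \left(-1 - 14\right) + 114\right) \left(-83\right) = \left(6 \left(-7\right) \left(-15\right) + 114\right) \left(-83\right) = \left(630 + 114\right) \left(-83\right) = 744 \left(-83\right) = -61752$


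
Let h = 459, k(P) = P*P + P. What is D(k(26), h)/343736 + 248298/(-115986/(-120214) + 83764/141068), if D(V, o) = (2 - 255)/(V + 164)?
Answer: 180922179342958860863/1135683057280048 ≈ 1.5931e+5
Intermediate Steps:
k(P) = P + P² (k(P) = P² + P = P + P²)
D(V, o) = -253/(164 + V)
D(k(26), h)/343736 + 248298/(-115986/(-120214) + 83764/141068) = -253/(164 + 26*(1 + 26))/343736 + 248298/(-115986/(-120214) + 83764/141068) = -253/(164 + 26*27)*(1/343736) + 248298/(-115986*(-1/120214) + 83764*(1/141068)) = -253/(164 + 702)*(1/343736) + 248298/(57993/60107 + 20941/35267) = -253/866*(1/343736) + 248298/(3303939818/2119793569) = -253*1/866*(1/343736) + 248298*(2119793569/3303939818) = -253/866*1/343736 + 263170251797781/1651969909 = -253/297675376 + 263170251797781/1651969909 = 180922179342958860863/1135683057280048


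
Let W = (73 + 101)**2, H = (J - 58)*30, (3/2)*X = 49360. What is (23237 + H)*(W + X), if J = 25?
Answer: 4216874356/3 ≈ 1.4056e+9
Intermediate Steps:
X = 98720/3 (X = (2/3)*49360 = 98720/3 ≈ 32907.)
H = -990 (H = (25 - 58)*30 = -33*30 = -990)
W = 30276 (W = 174**2 = 30276)
(23237 + H)*(W + X) = (23237 - 990)*(30276 + 98720/3) = 22247*(189548/3) = 4216874356/3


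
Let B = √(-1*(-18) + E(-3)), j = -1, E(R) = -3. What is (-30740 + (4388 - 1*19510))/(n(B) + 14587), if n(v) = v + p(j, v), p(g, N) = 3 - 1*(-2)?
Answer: -223072768/70975483 + 45862*√15/212926449 ≈ -3.1421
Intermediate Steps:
p(g, N) = 5 (p(g, N) = 3 + 2 = 5)
B = √15 (B = √(-1*(-18) - 3) = √(18 - 3) = √15 ≈ 3.8730)
n(v) = 5 + v (n(v) = v + 5 = 5 + v)
(-30740 + (4388 - 1*19510))/(n(B) + 14587) = (-30740 + (4388 - 1*19510))/((5 + √15) + 14587) = (-30740 + (4388 - 19510))/(14592 + √15) = (-30740 - 15122)/(14592 + √15) = -45862/(14592 + √15)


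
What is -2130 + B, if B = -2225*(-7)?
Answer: 13445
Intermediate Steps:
B = 15575
-2130 + B = -2130 + 15575 = 13445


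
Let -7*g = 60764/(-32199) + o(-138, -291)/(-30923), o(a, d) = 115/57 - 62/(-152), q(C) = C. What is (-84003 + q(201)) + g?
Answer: -14796785169210369/176568969388 ≈ -83802.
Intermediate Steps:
o(a, d) = 553/228 (o(a, d) = 115*(1/57) - 62*(-1/152) = 115/57 + 31/76 = 553/228)
g = 47603442807/176568969388 (g = -(60764/(-32199) + (553/228)/(-30923))/7 = -(60764*(-1/32199) + (553/228)*(-1/30923))/7 = -(-60764/32199 - 553/7050444)/7 = -⅐*(-47603442807/25224138484) = 47603442807/176568969388 ≈ 0.26960)
(-84003 + q(201)) + g = (-84003 + 201) + 47603442807/176568969388 = -83802 + 47603442807/176568969388 = -14796785169210369/176568969388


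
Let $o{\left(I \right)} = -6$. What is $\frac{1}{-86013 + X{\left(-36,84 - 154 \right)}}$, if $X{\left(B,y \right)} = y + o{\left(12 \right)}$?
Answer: $- \frac{1}{86089} \approx -1.1616 \cdot 10^{-5}$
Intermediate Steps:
$X{\left(B,y \right)} = -6 + y$ ($X{\left(B,y \right)} = y - 6 = -6 + y$)
$\frac{1}{-86013 + X{\left(-36,84 - 154 \right)}} = \frac{1}{-86013 + \left(-6 + \left(84 - 154\right)\right)} = \frac{1}{-86013 - 76} = \frac{1}{-86089} = - \frac{1}{86089}$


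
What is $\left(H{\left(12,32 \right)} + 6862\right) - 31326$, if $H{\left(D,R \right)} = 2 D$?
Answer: $-24440$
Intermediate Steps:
$\left(H{\left(12,32 \right)} + 6862\right) - 31326 = \left(2 \cdot 12 + 6862\right) - 31326 = \left(24 + 6862\right) - 31326 = 6886 - 31326 = -24440$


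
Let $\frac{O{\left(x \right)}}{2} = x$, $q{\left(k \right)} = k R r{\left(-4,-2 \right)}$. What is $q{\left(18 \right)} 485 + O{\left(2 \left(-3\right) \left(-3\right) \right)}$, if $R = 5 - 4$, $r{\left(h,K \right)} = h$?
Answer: $-34884$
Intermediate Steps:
$R = 1$ ($R = 5 - 4 = 1$)
$q{\left(k \right)} = - 4 k$ ($q{\left(k \right)} = k 1 \left(-4\right) = k \left(-4\right) = - 4 k$)
$O{\left(x \right)} = 2 x$
$q{\left(18 \right)} 485 + O{\left(2 \left(-3\right) \left(-3\right) \right)} = \left(-4\right) 18 \cdot 485 + 2 \cdot 2 \left(-3\right) \left(-3\right) = \left(-72\right) 485 + 2 \left(\left(-6\right) \left(-3\right)\right) = -34920 + 2 \cdot 18 = -34920 + 36 = -34884$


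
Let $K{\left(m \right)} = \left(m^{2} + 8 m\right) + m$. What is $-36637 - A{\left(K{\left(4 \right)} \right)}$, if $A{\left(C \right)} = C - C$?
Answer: $-36637$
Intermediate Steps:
$K{\left(m \right)} = m^{2} + 9 m$
$A{\left(C \right)} = 0$
$-36637 - A{\left(K{\left(4 \right)} \right)} = -36637 - 0 = -36637 + 0 = -36637$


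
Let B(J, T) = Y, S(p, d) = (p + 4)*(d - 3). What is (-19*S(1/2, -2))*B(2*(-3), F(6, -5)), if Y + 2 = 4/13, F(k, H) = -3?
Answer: -9405/13 ≈ -723.46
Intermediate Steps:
S(p, d) = (-3 + d)*(4 + p) (S(p, d) = (4 + p)*(-3 + d) = (-3 + d)*(4 + p))
Y = -22/13 (Y = -2 + 4/13 = -22/13 ≈ -1.6923)
B(J, T) = -22/13
(-19*S(1/2, -2))*B(2*(-3), F(6, -5)) = -19*(-12 - 3/2 + 4*(-2) - 2/2)*(-22/13) = -19*(-12 - 3*1/2 - 8 - 2*1/2)*(-22/13) = -19*(-12 - 3/2 - 8 - 1)*(-22/13) = -19*(-45/2)*(-22/13) = (855/2)*(-22/13) = -9405/13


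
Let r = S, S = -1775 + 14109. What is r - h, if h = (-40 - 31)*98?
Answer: 19292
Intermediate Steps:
S = 12334
r = 12334
h = -6958 (h = -71*98 = -6958)
r - h = 12334 - 1*(-6958) = 12334 + 6958 = 19292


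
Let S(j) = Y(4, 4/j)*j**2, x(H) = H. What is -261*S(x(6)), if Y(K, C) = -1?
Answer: 9396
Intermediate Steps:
S(j) = -j**2
-261*S(x(6)) = -(-261)*6**2 = -(-261)*36 = -261*(-36) = 9396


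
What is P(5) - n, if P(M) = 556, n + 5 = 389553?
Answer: -388992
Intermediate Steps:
n = 389548 (n = -5 + 389553 = 389548)
P(5) - n = 556 - 1*389548 = 556 - 389548 = -388992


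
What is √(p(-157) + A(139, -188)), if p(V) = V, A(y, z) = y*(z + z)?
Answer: I*√52421 ≈ 228.96*I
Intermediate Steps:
A(y, z) = 2*y*z (A(y, z) = y*(2*z) = 2*y*z)
√(p(-157) + A(139, -188)) = √(-157 + 2*139*(-188)) = √(-157 - 52264) = √(-52421) = I*√52421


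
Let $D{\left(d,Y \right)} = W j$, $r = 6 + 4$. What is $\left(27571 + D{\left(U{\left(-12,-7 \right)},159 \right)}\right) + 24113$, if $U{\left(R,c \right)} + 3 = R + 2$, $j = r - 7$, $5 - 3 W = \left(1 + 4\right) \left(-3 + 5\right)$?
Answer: $51679$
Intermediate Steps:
$r = 10$
$W = - \frac{5}{3}$ ($W = \frac{5}{3} - \frac{\left(1 + 4\right) \left(-3 + 5\right)}{3} = \frac{5}{3} - \frac{5 \cdot 2}{3} = \frac{5}{3} - \frac{10}{3} = - \frac{5}{3} \approx -1.6667$)
$j = 3$ ($j = 10 - 7 = 3$)
$U{\left(R,c \right)} = -1 + R$ ($U{\left(R,c \right)} = -3 + \left(R + 2\right) = -3 + \left(2 + R\right) = -1 + R$)
$D{\left(d,Y \right)} = -5$ ($D{\left(d,Y \right)} = \left(- \frac{5}{3}\right) 3 = -5$)
$\left(27571 + D{\left(U{\left(-12,-7 \right)},159 \right)}\right) + 24113 = \left(27571 - 5\right) + 24113 = 27566 + 24113 = 51679$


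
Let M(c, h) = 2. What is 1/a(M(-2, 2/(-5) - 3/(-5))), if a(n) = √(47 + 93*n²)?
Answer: √419/419 ≈ 0.048853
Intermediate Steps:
1/a(M(-2, 2/(-5) - 3/(-5))) = 1/(√(47 + 93*2²)) = 1/(√(47 + 93*4)) = 1/(√(47 + 372)) = 1/(√419) = √419/419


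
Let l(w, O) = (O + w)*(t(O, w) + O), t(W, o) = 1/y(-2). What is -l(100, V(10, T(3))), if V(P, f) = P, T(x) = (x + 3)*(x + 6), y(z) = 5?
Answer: -1122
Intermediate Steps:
T(x) = (3 + x)*(6 + x)
t(W, o) = ⅕ (t(W, o) = 1/5 = ⅕)
l(w, O) = (⅕ + O)*(O + w) (l(w, O) = (O + w)*(⅕ + O) = (⅕ + O)*(O + w))
-l(100, V(10, T(3))) = -(10² + (⅕)*10 + (⅕)*100 + 10*100) = -(100 + 2 + 20 + 1000) = -1*1122 = -1122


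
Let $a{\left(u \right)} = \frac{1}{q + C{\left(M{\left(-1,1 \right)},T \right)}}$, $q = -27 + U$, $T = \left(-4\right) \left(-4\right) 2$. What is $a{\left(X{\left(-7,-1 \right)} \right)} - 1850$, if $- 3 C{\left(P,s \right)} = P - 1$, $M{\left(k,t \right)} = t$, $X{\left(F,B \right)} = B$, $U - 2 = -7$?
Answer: $- \frac{59201}{32} \approx -1850.0$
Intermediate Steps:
$U = -5$ ($U = 2 - 7 = -5$)
$T = 32$ ($T = 16 \cdot 2 = 32$)
$C{\left(P,s \right)} = \frac{1}{3} - \frac{P}{3}$ ($C{\left(P,s \right)} = - \frac{P - 1}{3} = - \frac{-1 + P}{3} = \frac{1}{3} - \frac{P}{3}$)
$q = -32$ ($q = -27 - 5 = -32$)
$a{\left(u \right)} = - \frac{1}{32}$ ($a{\left(u \right)} = \frac{1}{-32 + \left(\frac{1}{3} - \frac{1}{3}\right)} = \frac{1}{-32 + 0} = \frac{1}{-32} = - \frac{1}{32}$)
$a{\left(X{\left(-7,-1 \right)} \right)} - 1850 = - \frac{1}{32} - 1850 = - \frac{59201}{32}$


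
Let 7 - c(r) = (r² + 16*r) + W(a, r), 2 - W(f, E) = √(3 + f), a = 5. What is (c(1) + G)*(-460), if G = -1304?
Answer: 605360 - 920*√2 ≈ 6.0406e+5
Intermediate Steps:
W(f, E) = 2 - √(3 + f)
c(r) = 5 - r² - 16*r + 2*√2 (c(r) = 7 - ((r² + 16*r) + (2 - √(3 + 5))) = 7 - ((r² + 16*r) + (2 - √8)) = 7 - ((r² + 16*r) + (2 - 2*√2)) = 7 - (2 + r² - 2*√2 + 16*r) = 7 + (-2 - r² - 16*r + 2*√2) = 5 - r² - 16*r + 2*√2)
(c(1) + G)*(-460) = ((5 - 1*1² - 16*1 + 2*√2) - 1304)*(-460) = ((5 - 1*1 - 16 + 2*√2) - 1304)*(-460) = ((5 - 1 - 16 + 2*√2) - 1304)*(-460) = ((-12 + 2*√2) - 1304)*(-460) = (-1316 + 2*√2)*(-460) = 605360 - 920*√2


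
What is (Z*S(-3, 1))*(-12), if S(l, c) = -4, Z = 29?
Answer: 1392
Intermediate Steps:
(Z*S(-3, 1))*(-12) = (29*(-4))*(-12) = -116*(-12) = 1392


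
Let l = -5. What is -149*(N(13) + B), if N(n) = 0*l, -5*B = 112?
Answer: 16688/5 ≈ 3337.6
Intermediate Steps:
B = -112/5 (B = -⅕*112 = -112/5 ≈ -22.400)
N(n) = 0 (N(n) = 0*(-5) = 0)
-149*(N(13) + B) = -149*(0 - 112/5) = -149*(-112/5) = 16688/5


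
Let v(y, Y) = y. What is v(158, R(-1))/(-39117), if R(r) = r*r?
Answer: -158/39117 ≈ -0.0040392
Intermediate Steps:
R(r) = r²
v(158, R(-1))/(-39117) = 158/(-39117) = 158*(-1/39117) = -158/39117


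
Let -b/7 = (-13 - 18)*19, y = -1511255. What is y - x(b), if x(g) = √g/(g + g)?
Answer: -1511255 - √4123/8246 ≈ -1.5113e+6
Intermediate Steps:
b = 4123 (b = -7*(-13 - 18)*19 = -(-217)*19 = -7*(-589) = 4123)
x(g) = 1/(2*√g) (x(g) = √g/((2*g)) = (1/(2*g))*√g = 1/(2*√g))
y - x(b) = -1511255 - 1/(2*√4123) = -1511255 - √4123/4123/2 = -1511255 - √4123/8246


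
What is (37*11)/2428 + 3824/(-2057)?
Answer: -8447473/4994396 ≈ -1.6914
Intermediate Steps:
(37*11)/2428 + 3824/(-2057) = 407*(1/2428) + 3824*(-1/2057) = 407/2428 - 3824/2057 = -8447473/4994396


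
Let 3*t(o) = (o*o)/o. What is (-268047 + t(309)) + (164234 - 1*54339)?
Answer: -158049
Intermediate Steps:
t(o) = o/3 (t(o) = ((o*o)/o)/3 = (o²/o)/3 = o/3)
(-268047 + t(309)) + (164234 - 1*54339) = (-268047 + (⅓)*309) + (164234 - 1*54339) = (-268047 + 103) + (164234 - 54339) = -267944 + 109895 = -158049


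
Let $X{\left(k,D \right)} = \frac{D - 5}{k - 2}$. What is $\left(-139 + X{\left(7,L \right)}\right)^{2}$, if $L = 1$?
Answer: $\frac{488601}{25} \approx 19544.0$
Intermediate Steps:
$X{\left(k,D \right)} = \frac{-5 + D}{-2 + k}$
$\left(-139 + X{\left(7,L \right)}\right)^{2} = \left(-139 + \frac{-5 + 1}{-2 + 7}\right)^{2} = \left(-139 + \frac{1}{5} \left(-4\right)\right)^{2} = \left(-139 - \frac{4}{5}\right)^{2} = \left(- \frac{699}{5}\right)^{2} = \frac{488601}{25}$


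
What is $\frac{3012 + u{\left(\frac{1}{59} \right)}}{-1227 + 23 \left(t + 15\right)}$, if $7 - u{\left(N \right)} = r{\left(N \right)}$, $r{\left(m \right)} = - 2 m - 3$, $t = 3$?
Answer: $- \frac{178300}{47967} \approx -3.7171$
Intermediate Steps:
$r{\left(m \right)} = -3 - 2 m$
$u{\left(N \right)} = 10 + 2 N$ ($u{\left(N \right)} = 7 - \left(-3 - 2 N\right) = 7 + \left(3 + 2 N\right) = 10 + 2 N$)
$\frac{3012 + u{\left(\frac{1}{59} \right)}}{-1227 + 23 \left(t + 15\right)} = \frac{3012 + \left(10 + \frac{2}{59}\right)}{-1227 + 23 \left(3 + 15\right)} = \frac{3012 + \left(10 + 2 \cdot \frac{1}{59}\right)}{-1227 + 23 \cdot 18} = \frac{3012 + \left(10 + \frac{2}{59}\right)}{-1227 + 414} = \frac{3012 + \frac{592}{59}}{-813} = \frac{178300}{59} \left(- \frac{1}{813}\right) = - \frac{178300}{47967}$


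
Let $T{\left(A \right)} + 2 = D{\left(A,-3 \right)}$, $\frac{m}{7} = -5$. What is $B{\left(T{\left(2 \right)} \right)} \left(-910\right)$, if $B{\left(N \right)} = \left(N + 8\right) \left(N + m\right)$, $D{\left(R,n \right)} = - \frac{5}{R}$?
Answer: $\frac{251615}{2} \approx 1.2581 \cdot 10^{5}$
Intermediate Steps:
$m = -35$ ($m = 7 \left(-5\right) = -35$)
$T{\left(A \right)} = -2 - \frac{5}{A}$
$B{\left(N \right)} = \left(-35 + N\right) \left(8 + N\right)$ ($B{\left(N \right)} = \left(N + 8\right) \left(N - 35\right) = \left(8 + N\right) \left(-35 + N\right) = \left(-35 + N\right) \left(8 + N\right)$)
$B{\left(T{\left(2 \right)} \right)} \left(-910\right) = \left(-280 + \left(-2 - \frac{5}{2}\right)^{2} - 27 \left(-2 - \frac{5}{2}\right)\right) \left(-910\right) = \left(-280 + \left(- \frac{9}{2}\right)^{2} - - \frac{243}{2}\right) \left(-910\right) = \left(-280 + \frac{81}{4} + \frac{243}{2}\right) \left(-910\right) = \left(- \frac{553}{4}\right) \left(-910\right) = \frac{251615}{2}$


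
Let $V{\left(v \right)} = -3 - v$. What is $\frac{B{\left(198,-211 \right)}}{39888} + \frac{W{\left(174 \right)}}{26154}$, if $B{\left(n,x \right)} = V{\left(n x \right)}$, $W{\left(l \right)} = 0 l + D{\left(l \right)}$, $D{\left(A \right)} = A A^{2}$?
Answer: $\frac{3911546753}{19319088} \approx 202.47$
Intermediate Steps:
$D{\left(A \right)} = A^{3}$
$W{\left(l \right)} = l^{3}$ ($W{\left(l \right)} = 0 l + l^{3} = 0 + l^{3} = l^{3}$)
$B{\left(n,x \right)} = -3 - n x$
$\frac{B{\left(198,-211 \right)}}{39888} + \frac{W{\left(174 \right)}}{26154} = \frac{-3 - 198 \left(-211\right)}{39888} + \frac{174^{3}}{26154} = \left(-3 + 41778\right) \frac{1}{39888} + 5268024 \cdot \frac{1}{26154} = 41775 \cdot \frac{1}{39888} + \frac{292668}{1453} = \frac{13925}{13296} + \frac{292668}{1453} = \frac{3911546753}{19319088}$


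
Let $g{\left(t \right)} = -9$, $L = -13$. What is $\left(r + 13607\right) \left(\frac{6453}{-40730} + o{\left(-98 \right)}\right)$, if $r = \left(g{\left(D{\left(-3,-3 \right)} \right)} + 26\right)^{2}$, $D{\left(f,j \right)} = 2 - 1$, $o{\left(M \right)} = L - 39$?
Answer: $- \frac{14760421524}{20365} \approx -7.2479 \cdot 10^{5}$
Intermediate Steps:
$o{\left(M \right)} = -52$ ($o{\left(M \right)} = -13 - 39 = -52$)
$D{\left(f,j \right)} = 1$ ($D{\left(f,j \right)} = 2 - 1 = 1$)
$r = 289$ ($r = \left(-9 + 26\right)^{2} = 17^{2} = 289$)
$\left(r + 13607\right) \left(\frac{6453}{-40730} + o{\left(-98 \right)}\right) = \left(289 + 13607\right) \left(\frac{6453}{-40730} - 52\right) = 13896 \left(6453 \left(- \frac{1}{40730}\right) - 52\right) = 13896 \left(- \frac{6453}{40730} - 52\right) = 13896 \left(- \frac{2124413}{40730}\right) = - \frac{14760421524}{20365}$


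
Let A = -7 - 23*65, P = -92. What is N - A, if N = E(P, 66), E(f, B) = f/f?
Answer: 1503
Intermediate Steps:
E(f, B) = 1
N = 1
A = -1502 (A = -7 - 1495 = -1502)
N - A = 1 - 1*(-1502) = 1 + 1502 = 1503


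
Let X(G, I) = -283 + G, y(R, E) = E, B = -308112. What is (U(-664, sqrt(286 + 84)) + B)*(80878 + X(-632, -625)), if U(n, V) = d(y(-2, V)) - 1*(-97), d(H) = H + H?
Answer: -24629803445 + 159926*sqrt(370) ≈ -2.4627e+10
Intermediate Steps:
d(H) = 2*H
U(n, V) = 97 + 2*V (U(n, V) = 2*V - 1*(-97) = 2*V + 97 = 97 + 2*V)
(U(-664, sqrt(286 + 84)) + B)*(80878 + X(-632, -625)) = ((97 + 2*sqrt(286 + 84)) - 308112)*(80878 + (-283 - 632)) = ((97 + 2*sqrt(370)) - 308112)*(80878 - 915) = (-308015 + 2*sqrt(370))*79963 = -24629803445 + 159926*sqrt(370)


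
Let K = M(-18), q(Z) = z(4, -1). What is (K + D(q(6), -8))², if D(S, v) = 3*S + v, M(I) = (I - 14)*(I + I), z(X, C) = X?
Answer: 1336336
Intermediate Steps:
q(Z) = 4
M(I) = 2*I*(-14 + I) (M(I) = (-14 + I)*(2*I) = 2*I*(-14 + I))
K = 1152 (K = 2*(-18)*(-14 - 18) = 2*(-18)*(-32) = 1152)
D(S, v) = v + 3*S
(K + D(q(6), -8))² = (1152 + (-8 + 3*4))² = (1152 + (-8 + 12))² = (1152 + 4)² = 1156² = 1336336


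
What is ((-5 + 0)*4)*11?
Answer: -220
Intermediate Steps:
((-5 + 0)*4)*11 = -5*4*11 = -20*11 = -220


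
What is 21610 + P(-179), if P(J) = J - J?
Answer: 21610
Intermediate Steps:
P(J) = 0
21610 + P(-179) = 21610 + 0 = 21610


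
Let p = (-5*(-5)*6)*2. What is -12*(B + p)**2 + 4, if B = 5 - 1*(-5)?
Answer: -1153196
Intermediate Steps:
B = 10 (B = 5 + 5 = 10)
p = 300 (p = (25*6)*2 = 150*2 = 300)
-12*(B + p)**2 + 4 = -12*(10 + 300)**2 + 4 = -12*310**2 + 4 = -12*96100 + 4 = -1153200 + 4 = -1153196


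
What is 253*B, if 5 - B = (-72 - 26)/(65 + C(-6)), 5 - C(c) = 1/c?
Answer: 681329/421 ≈ 1618.4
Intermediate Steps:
C(c) = 5 - 1/c
B = 2693/421 (B = 5 - (-72 - 26)/(65 + (5 - 1/(-6))) = 5 - (-98)/(65 + (5 - 1*(-1/6))) = 5 - (-98)/(65 + (5 + 1/6)) = 5 - (-98)/(65 + 31/6) = 5 - (-98)/421/6 = 5 - (-98)*6/421 = 5 - 1*(-588/421) = 5 + 588/421 = 2693/421 ≈ 6.3967)
253*B = 253*(2693/421) = 681329/421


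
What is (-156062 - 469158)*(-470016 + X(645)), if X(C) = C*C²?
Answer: -167475248668980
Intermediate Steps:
X(C) = C³
(-156062 - 469158)*(-470016 + X(645)) = (-156062 - 469158)*(-470016 + 645³) = -625220*(-470016 + 268336125) = -625220*267866109 = -167475248668980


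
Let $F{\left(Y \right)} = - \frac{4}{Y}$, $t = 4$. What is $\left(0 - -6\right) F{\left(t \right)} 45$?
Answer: $-270$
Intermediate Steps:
$\left(0 - -6\right) F{\left(t \right)} 45 = \left(0 - -6\right) \left(- \frac{4}{4}\right) 45 = \left(0 + 6\right) \left(\left(-4\right) \frac{1}{4}\right) 45 = 6 \left(-1\right) 45 = \left(-6\right) 45 = -270$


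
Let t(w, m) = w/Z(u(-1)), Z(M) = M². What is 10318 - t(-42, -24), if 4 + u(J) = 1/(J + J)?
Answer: 278642/27 ≈ 10320.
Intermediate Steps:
u(J) = -4 + 1/(2*J) (u(J) = -4 + 1/(J + J) = -4 + 1/(2*J))
t(w, m) = 4*w/81 (t(w, m) = w/((-4 + (½)/(-1))²) = w/((-4 + (½)*(-1))²) = w/((-4 - ½)²) = w/((-9/2)²) = w/(81/4) = w*(4/81) = 4*w/81)
10318 - t(-42, -24) = 10318 - 4*(-42)/81 = 10318 - 1*(-56/27) = 10318 + 56/27 = 278642/27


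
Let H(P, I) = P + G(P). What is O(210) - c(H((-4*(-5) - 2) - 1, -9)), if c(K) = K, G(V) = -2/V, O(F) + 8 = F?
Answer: 3147/17 ≈ 185.12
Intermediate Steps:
O(F) = -8 + F
H(P, I) = P - 2/P
O(210) - c(H((-4*(-5) - 2) - 1, -9)) = (-8 + 210) - (((-4*(-5) - 2) - 1) - 2/((-4*(-5) - 2) - 1)) = 202 - (((20 - 2) - 1) - 2/((20 - 2) - 1)) = 202 - ((18 - 1) - 2/(18 - 1)) = 202 - (17 - 2/17) = 202 - 1*287/17 = 202 - 287/17 = 3147/17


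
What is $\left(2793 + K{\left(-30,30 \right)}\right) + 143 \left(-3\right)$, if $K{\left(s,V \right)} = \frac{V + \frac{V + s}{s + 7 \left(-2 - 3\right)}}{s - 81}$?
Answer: $\frac{87458}{37} \approx 2363.7$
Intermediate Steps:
$K{\left(s,V \right)} = \frac{V + \frac{V + s}{-35 + s}}{-81 + s}$ ($K{\left(s,V \right)} = \frac{V + \frac{V + s}{s + 7 \left(-5\right)}}{-81 + s} = \frac{V + \frac{V + s}{s - 35}}{-81 + s} = \frac{V + \frac{V + s}{-35 + s}}{-81 + s}$)
$\left(2793 + K{\left(-30,30 \right)}\right) + 143 \left(-3\right) = \left(2793 + \frac{-30 - 1020 + 30 \left(-30\right)}{2835 + \left(-30\right)^{2} - -3480}\right) + 143 \left(-3\right) = \left(2793 + \frac{-30 - 1020 - 900}{2835 + 900 + 3480}\right) - 429 = \left(2793 + \frac{1}{7215} \left(-1950\right)\right) - 429 = \left(2793 - \frac{10}{37}\right) - 429 = \frac{103331}{37} - 429 = \frac{87458}{37}$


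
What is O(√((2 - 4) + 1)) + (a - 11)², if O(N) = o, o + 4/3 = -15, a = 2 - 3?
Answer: 383/3 ≈ 127.67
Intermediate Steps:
a = -1
o = -49/3 (o = -4/3 - 15 = -49/3 ≈ -16.333)
O(N) = -49/3
O(√((2 - 4) + 1)) + (a - 11)² = -49/3 + (-1 - 11)² = -49/3 + (-12)² = -49/3 + 144 = 383/3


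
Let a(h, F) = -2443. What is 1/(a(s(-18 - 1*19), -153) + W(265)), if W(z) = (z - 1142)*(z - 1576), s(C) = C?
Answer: 1/1147304 ≈ 8.7161e-7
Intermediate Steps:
W(z) = (-1576 + z)*(-1142 + z) (W(z) = (-1142 + z)*(-1576 + z) = (-1576 + z)*(-1142 + z))
1/(a(s(-18 - 1*19), -153) + W(265)) = 1/(-2443 + (1799792 + 265**2 - 2718*265)) = 1/(-2443 + (1799792 + 70225 - 720270)) = 1/(-2443 + 1149747) = 1/1147304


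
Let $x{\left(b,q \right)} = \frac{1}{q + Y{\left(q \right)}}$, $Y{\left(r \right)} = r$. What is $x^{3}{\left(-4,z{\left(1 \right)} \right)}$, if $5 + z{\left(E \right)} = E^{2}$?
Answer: $- \frac{1}{512} \approx -0.0019531$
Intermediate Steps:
$z{\left(E \right)} = -5 + E^{2}$
$x{\left(b,q \right)} = \frac{1}{2 q}$ ($x{\left(b,q \right)} = \frac{1}{q + q} = \frac{1}{2 q}$)
$x^{3}{\left(-4,z{\left(1 \right)} \right)} = \left(\frac{1}{2 \left(-5 + 1^{2}\right)}\right)^{3} = \left(\frac{1}{2 \left(-5 + 1\right)}\right)^{3} = \left(\frac{1}{2 \left(-4\right)}\right)^{3} = \left(\frac{1}{2} \left(- \frac{1}{4}\right)\right)^{3} = \left(- \frac{1}{8}\right)^{3} = - \frac{1}{512}$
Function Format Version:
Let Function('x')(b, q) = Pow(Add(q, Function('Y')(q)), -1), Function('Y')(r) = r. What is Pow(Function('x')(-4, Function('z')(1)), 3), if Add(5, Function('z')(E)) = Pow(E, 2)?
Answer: Rational(-1, 512) ≈ -0.0019531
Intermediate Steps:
Function('z')(E) = Add(-5, Pow(E, 2))
Function('x')(b, q) = Mul(Rational(1, 2), Pow(q, -1)) (Function('x')(b, q) = Pow(Add(q, q), -1) = Pow(Mul(2, q), -1) = Mul(Rational(1, 2), Pow(q, -1)))
Pow(Function('x')(-4, Function('z')(1)), 3) = Pow(Mul(Rational(1, 2), Pow(Add(-5, Pow(1, 2)), -1)), 3) = Pow(Mul(Rational(1, 2), Pow(Add(-5, 1), -1)), 3) = Pow(Mul(Rational(1, 2), Pow(-4, -1)), 3) = Pow(Mul(Rational(1, 2), Rational(-1, 4)), 3) = Pow(Rational(-1, 8), 3) = Rational(-1, 512)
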